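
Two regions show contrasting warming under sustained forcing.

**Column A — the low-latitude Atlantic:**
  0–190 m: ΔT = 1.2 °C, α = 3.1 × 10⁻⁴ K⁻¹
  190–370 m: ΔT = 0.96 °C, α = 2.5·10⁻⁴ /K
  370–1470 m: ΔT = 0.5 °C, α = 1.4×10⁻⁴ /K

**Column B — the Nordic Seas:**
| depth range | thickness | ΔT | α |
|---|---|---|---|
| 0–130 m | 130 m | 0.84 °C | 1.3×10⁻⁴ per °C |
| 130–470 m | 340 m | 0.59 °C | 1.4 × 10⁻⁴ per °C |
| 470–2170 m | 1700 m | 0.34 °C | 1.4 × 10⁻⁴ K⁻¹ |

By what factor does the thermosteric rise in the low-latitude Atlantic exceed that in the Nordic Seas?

a factor of 1.5

A 0–190 m: 3.1×10⁻⁴ × 190 × 1.2 = 0.07068 m
A 2.5×10⁻⁴ × 0.96 × 180 = 0.04320 m
A Layer 3: 1.4×10⁻⁴ × 1100 × 0.5 = 0.07700 m
A total: 0.19088 m
B 1.3×10⁻⁴ × 0.84 × 130 = 0.014196 m
B 130–470 m: 340 × 1.4×10⁻⁴ × 0.59 = 0.028084 m
B 470–2170 m: 1.4×10⁻⁴ × 0.34 × 1700 = 0.08092 m
B total: 0.12320 m
Ratio: 0.19088 / 0.12320 ≈ 1.549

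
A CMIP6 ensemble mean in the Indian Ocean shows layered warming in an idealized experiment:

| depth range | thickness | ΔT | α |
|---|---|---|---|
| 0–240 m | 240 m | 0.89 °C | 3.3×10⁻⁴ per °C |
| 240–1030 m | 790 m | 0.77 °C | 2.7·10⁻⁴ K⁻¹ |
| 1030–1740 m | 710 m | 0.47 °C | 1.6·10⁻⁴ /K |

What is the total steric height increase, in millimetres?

0–240 m: 3.3×10⁻⁴ × 240 × 0.89 = 0.070488 m
790 × 0.77 × 2.7×10⁻⁴ = 0.164241 m
1030–1740 m: 1.6×10⁻⁴ × 710 × 0.47 = 0.053392 m
Δh = 0.070488 + 0.164241 + 0.053392 = 0.288121 m ≈ 290 mm

Δh = 290 mm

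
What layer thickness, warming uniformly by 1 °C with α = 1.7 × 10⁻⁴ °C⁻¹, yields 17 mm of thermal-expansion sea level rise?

H = Δh/(αΔT) = 0.017 / (1.7×10⁻⁴ × 1) = 100.0 m

about 100 m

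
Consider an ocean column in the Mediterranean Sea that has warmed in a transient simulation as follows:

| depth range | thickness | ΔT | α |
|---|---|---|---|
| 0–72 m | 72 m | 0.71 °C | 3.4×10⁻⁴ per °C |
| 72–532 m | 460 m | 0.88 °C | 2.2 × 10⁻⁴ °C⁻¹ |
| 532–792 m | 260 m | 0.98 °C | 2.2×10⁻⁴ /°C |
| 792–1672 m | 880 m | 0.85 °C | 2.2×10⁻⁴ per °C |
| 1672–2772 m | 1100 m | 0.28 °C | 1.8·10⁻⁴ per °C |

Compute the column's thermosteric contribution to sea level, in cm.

38 cm of thermosteric rise

3.4×10⁻⁴ × 0.71 × 72 = 0.0173808 m
0.88 × 2.2×10⁻⁴ × 460 = 0.089056 m
Layer 3: 0.98 × 260 × 2.2×10⁻⁴ = 0.056056 m
2.2×10⁻⁴ × 880 × 0.85 = 0.16456 m
Layer 5: 0.28 × 1100 × 1.8×10⁻⁴ = 0.05544 m
Δh = 0.0173808 + 0.089056 + 0.056056 + 0.16456 + 0.05544 = 0.3824928 m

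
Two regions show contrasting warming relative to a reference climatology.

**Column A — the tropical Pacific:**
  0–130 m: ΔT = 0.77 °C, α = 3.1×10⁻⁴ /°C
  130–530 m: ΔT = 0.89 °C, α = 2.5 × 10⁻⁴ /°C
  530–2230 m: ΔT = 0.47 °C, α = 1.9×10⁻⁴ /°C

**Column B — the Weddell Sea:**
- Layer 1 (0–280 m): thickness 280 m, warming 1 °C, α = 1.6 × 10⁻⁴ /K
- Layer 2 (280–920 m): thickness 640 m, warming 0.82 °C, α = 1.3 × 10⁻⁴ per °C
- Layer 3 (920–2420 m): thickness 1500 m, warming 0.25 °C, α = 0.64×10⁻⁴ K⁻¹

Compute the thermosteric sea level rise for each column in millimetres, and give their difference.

A: 270 mm; B: 140 mm; difference 130 mm

A 0–130 m: 130 × 0.77 × 3.1×10⁻⁴ = 0.031031 m
A 130–530 m: 2.5×10⁻⁴ × 0.89 × 400 = 0.08900 m
A 530–2230 m: 1.9×10⁻⁴ × 1700 × 0.47 = 0.15181 m
A total: 0.271841 m
B 0–280 m: 1 × 280 × 1.6×10⁻⁴ = 0.04480 m
B Layer 2: 0.82 × 640 × 1.3×10⁻⁴ = 0.068224 m
B Layer 3: 0.25 × 1500 × 0.64×10⁻⁴ = 0.02400 m
B total: 0.137024 m
Difference: 0.271841 − 0.137024 = 0.134817 m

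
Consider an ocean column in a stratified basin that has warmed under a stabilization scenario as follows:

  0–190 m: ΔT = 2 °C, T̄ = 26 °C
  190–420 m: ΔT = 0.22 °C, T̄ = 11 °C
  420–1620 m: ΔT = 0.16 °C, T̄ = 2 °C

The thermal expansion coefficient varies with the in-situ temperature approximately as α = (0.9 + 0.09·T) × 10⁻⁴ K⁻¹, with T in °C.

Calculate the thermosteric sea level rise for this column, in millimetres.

Layer 1: α = (0.9 + 0.09×26)×10⁻⁴ = 3.24×10⁻⁴ K⁻¹
Layer 2: α = (0.9 + 0.09×11)×10⁻⁴ = 1.89×10⁻⁴ K⁻¹
Layer 3: α = (0.9 + 0.09×2)×10⁻⁴ = 1.08×10⁻⁴ K⁻¹
0–190 m: 190 × 2 × 3.24×10⁻⁴ = 0.12312 m
1.89×10⁻⁴ × 230 × 0.22 = 0.0095634 m
1.08×10⁻⁴ × 0.16 × 1200 = 0.020736 m
Δh = 0.12312 + 0.0095634 + 0.020736 = 0.1534194 m

153 mm of thermosteric rise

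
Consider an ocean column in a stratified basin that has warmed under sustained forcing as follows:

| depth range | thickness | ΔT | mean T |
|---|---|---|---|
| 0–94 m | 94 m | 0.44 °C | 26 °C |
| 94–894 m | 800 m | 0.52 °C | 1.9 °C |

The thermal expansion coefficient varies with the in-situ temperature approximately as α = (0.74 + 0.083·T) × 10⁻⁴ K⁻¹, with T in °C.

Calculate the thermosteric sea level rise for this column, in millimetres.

about 49 mm

Layer 1: α = (0.74 + 0.083×26)×10⁻⁴ = 2.898×10⁻⁴ K⁻¹
Layer 2: α = (0.74 + 0.083×1.9)×10⁻⁴ = 0.8977×10⁻⁴ K⁻¹
94 × 0.44 × 2.898×10⁻⁴ = 0.011986128 m
0.8977×10⁻⁴ × 800 × 0.52 = 0.03734432 m
Δh = 0.011986128 + 0.03734432 = 0.049330448 m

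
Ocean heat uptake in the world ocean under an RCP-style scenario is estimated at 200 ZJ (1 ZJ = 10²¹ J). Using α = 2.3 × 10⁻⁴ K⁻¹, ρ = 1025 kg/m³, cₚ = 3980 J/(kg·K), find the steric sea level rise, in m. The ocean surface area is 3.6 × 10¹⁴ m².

Per unit area: Q = 200×10²¹ / (3.6×10¹⁴) ≈ 5.556×10⁸ J/m²
Δh = αQ/(ρcₚ) = 2.3×10⁻⁴ × 5.556×10⁸ / (1025 × 3980) ≈ 0.031324 m

about 0.031 m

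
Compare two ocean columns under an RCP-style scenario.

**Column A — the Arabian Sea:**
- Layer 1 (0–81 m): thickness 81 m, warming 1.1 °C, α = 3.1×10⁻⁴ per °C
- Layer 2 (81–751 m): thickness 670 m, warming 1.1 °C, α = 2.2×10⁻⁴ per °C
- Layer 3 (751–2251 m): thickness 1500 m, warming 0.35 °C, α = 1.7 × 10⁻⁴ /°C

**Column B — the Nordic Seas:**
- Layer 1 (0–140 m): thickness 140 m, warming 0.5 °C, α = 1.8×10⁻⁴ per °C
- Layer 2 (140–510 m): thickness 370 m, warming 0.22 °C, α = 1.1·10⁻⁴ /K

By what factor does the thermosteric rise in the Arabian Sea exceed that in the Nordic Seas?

13

A Layer 1: 3.1×10⁻⁴ × 81 × 1.1 = 0.027621 m
A 1.1 × 2.2×10⁻⁴ × 670 = 0.16214 m
A Layer 3: 1.7×10⁻⁴ × 1500 × 0.35 = 0.08925 m
A total: 0.279011 m
B 0–140 m: 1.8×10⁻⁴ × 140 × 0.5 = 0.01260 m
B 1.1×10⁻⁴ × 0.22 × 370 = 0.008954 m
B total: 0.021554 m
Ratio: 0.279011 / 0.021554 ≈ 12.94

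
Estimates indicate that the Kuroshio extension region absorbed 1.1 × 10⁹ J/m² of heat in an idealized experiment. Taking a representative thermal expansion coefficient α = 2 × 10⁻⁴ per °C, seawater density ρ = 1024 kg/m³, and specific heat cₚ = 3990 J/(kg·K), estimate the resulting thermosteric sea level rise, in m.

Δh = αQ/(ρcₚ) = 2×10⁻⁴ × 1.1×10⁹ / (1024 × 3990) ≈ 0.053846 m

0.0538 m of thermosteric rise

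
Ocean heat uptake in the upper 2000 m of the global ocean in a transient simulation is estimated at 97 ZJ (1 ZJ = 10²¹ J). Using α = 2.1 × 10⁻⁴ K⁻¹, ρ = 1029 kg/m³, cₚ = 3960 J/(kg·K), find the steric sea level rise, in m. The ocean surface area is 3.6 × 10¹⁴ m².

Per unit area: Q = 97×10²¹ / (3.6×10¹⁴) ≈ 2.694×10⁸ J/m²
Δh = αQ/(ρcₚ) = 2.1×10⁻⁴ × 2.694×10⁸ / (1029 × 3960) ≈ 0.013884 m

0.0139 m of thermosteric rise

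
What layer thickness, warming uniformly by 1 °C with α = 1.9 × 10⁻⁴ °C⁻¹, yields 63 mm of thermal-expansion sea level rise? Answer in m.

H = Δh/(αΔT) = 0.063 / (1.9×10⁻⁴ × 1) ≈ 331.6 m

332 m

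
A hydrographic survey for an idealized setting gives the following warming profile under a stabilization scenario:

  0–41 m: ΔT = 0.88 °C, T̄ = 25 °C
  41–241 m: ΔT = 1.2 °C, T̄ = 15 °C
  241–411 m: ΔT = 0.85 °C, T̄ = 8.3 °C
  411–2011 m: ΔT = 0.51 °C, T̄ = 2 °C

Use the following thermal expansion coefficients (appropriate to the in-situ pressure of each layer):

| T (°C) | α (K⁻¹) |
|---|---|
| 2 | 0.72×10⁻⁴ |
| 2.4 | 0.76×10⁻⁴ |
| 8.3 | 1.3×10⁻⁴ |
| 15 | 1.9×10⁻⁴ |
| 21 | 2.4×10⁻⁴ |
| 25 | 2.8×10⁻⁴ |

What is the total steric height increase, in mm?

133 mm

Layer 1 at 25 °C → α = 2.8×10⁻⁴ K⁻¹
Layer 2 at 15 °C → α = 1.9×10⁻⁴ K⁻¹
Layer 3 at 8.3 °C → α = 1.3×10⁻⁴ K⁻¹
Layer 4 at 2 °C → α = 0.72×10⁻⁴ K⁻¹
2.8×10⁻⁴ × 41 × 0.88 = 0.0101024 m
1.9×10⁻⁴ × 200 × 1.2 = 0.04560 m
241–411 m: 170 × 1.3×10⁻⁴ × 0.85 = 0.018785 m
1600 × 0.51 × 0.72×10⁻⁴ = 0.058752 m
Δh = 0.0101024 + 0.04560 + 0.018785 + 0.058752 = 0.1332394 m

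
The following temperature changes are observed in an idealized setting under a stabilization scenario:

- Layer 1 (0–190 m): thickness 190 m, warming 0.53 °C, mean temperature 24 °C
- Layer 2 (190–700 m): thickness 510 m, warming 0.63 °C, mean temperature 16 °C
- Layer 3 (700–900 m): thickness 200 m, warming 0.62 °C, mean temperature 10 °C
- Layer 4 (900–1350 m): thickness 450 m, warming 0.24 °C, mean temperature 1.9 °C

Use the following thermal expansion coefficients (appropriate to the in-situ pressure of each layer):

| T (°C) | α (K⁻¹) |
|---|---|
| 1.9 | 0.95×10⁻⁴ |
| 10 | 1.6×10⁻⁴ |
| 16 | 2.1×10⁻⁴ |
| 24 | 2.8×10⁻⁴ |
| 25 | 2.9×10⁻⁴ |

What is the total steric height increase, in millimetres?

Layer 1 at 24 °C → α = 2.8×10⁻⁴ K⁻¹
Layer 2 at 16 °C → α = 2.1×10⁻⁴ K⁻¹
Layer 3 at 10 °C → α = 1.6×10⁻⁴ K⁻¹
Layer 4 at 1.9 °C → α = 0.95×10⁻⁴ K⁻¹
2.8×10⁻⁴ × 190 × 0.53 = 0.028196 m
Layer 2: 510 × 2.1×10⁻⁴ × 0.63 = 0.067473 m
Layer 3: 0.62 × 200 × 1.6×10⁻⁴ = 0.01984 m
900–1350 m: 0.24 × 450 × 0.95×10⁻⁴ = 0.01026 m
Δh = 0.028196 + 0.067473 + 0.01984 + 0.01026 = 0.125769 m

126 mm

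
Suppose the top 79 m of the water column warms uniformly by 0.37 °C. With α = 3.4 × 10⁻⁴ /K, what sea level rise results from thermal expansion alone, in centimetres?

Δh = αΔT·H = 3.4×10⁻⁴ × 0.37 × 79 = 0.0099382 m

Δh ≈ 0.99 cm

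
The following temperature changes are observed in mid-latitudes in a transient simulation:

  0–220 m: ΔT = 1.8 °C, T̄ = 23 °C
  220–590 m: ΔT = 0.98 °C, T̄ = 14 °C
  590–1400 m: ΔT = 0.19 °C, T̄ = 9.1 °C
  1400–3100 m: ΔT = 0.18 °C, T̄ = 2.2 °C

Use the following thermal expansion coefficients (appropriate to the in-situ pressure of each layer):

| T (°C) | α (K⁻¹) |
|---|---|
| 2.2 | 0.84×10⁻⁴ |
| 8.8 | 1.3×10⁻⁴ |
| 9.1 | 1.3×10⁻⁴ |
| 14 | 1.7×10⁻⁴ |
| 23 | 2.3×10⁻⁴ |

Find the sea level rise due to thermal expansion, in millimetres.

Layer 1 at 23 °C → α = 2.3×10⁻⁴ K⁻¹
Layer 2 at 14 °C → α = 1.7×10⁻⁴ K⁻¹
Layer 3 at 9.1 °C → α = 1.3×10⁻⁴ K⁻¹
Layer 4 at 2.2 °C → α = 0.84×10⁻⁴ K⁻¹
0–220 m: 1.8 × 220 × 2.3×10⁻⁴ = 0.09108 m
220–590 m: 0.98 × 1.7×10⁻⁴ × 370 = 0.061642 m
Layer 3: 1.3×10⁻⁴ × 810 × 0.19 = 0.020007 m
Layer 4: 1700 × 0.18 × 0.84×10⁻⁴ = 0.025704 m
Δh = 0.09108 + 0.061642 + 0.020007 + 0.025704 = 0.198433 m ≈ 200 mm

200 mm of thermosteric rise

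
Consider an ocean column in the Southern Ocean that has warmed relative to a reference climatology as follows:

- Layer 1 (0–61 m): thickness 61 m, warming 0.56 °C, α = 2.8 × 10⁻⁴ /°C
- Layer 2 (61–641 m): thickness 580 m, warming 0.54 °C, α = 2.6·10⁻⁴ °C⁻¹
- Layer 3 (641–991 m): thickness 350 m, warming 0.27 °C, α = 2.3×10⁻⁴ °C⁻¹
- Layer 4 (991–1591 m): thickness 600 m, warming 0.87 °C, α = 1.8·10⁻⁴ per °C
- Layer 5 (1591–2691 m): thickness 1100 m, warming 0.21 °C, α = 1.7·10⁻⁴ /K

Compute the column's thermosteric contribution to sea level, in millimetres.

0–61 m: 0.56 × 2.8×10⁻⁴ × 61 = 0.0095648 m
580 × 2.6×10⁻⁴ × 0.54 = 0.081432 m
Layer 3: 350 × 0.27 × 2.3×10⁻⁴ = 0.021735 m
991–1591 m: 0.87 × 600 × 1.8×10⁻⁴ = 0.09396 m
1591–2691 m: 0.21 × 1100 × 1.7×10⁻⁴ = 0.03927 m
Δh = 0.0095648 + 0.081432 + 0.021735 + 0.09396 + 0.03927 = 0.2459618 m

Δh ≈ 250 mm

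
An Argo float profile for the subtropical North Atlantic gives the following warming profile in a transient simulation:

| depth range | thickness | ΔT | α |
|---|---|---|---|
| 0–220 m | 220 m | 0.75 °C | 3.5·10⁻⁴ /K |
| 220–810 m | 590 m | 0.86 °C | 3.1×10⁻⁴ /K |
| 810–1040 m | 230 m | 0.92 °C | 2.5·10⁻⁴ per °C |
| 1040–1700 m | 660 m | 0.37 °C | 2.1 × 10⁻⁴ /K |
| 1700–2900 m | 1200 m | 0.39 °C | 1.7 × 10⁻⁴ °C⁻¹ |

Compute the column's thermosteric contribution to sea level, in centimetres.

Layer 1: 3.5×10⁻⁴ × 0.75 × 220 = 0.05775 m
220–810 m: 590 × 0.86 × 3.1×10⁻⁴ = 0.157294 m
0.92 × 230 × 2.5×10⁻⁴ = 0.05290 m
1040–1700 m: 660 × 2.1×10⁻⁴ × 0.37 = 0.051282 m
1700–2900 m: 1.7×10⁻⁴ × 1200 × 0.39 = 0.07956 m
Δh = 0.05775 + 0.157294 + 0.05290 + 0.051282 + 0.07956 = 0.398786 m

about 39.9 cm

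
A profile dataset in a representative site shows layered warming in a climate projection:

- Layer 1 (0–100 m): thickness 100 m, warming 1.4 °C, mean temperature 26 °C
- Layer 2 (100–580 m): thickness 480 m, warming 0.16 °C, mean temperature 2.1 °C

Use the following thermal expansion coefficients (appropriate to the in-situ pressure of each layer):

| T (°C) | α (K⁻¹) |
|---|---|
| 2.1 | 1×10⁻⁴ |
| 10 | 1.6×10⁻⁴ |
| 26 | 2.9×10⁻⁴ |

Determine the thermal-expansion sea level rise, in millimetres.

Layer 1 at 26 °C → α = 2.9×10⁻⁴ K⁻¹
Layer 2 at 2.1 °C → α = 1×10⁻⁴ K⁻¹
Layer 1: 2.9×10⁻⁴ × 1.4 × 100 = 0.04060 m
0.16 × 480 × 1×10⁻⁴ = 0.00768 m
Δh = 0.04060 + 0.00768 = 0.04828 m

48 mm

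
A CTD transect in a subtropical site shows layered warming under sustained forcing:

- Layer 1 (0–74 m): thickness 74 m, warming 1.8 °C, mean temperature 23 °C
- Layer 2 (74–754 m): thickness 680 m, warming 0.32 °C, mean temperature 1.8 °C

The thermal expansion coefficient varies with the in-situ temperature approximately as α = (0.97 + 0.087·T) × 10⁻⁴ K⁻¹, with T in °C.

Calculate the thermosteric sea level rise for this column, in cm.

Δh = 6.41 cm

Layer 1: α = (0.97 + 0.087×23)×10⁻⁴ = 2.971×10⁻⁴ K⁻¹
Layer 2: α = (0.97 + 0.087×1.8)×10⁻⁴ = 1.1266×10⁻⁴ K⁻¹
0–74 m: 2.971×10⁻⁴ × 1.8 × 74 = 0.03957372 m
Layer 2: 1.1266×10⁻⁴ × 0.32 × 680 = 0.024514816 m
Δh = 0.03957372 + 0.024514816 = 0.064088536 m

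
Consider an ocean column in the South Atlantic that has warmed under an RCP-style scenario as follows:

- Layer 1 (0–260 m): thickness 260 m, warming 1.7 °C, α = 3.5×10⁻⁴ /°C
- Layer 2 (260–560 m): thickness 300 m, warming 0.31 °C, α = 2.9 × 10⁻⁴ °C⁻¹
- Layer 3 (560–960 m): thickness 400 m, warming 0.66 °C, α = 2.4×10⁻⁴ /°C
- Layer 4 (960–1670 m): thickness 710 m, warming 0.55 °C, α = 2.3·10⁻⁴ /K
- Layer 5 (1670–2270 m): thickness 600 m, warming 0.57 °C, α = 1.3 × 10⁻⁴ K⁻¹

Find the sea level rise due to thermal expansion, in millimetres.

Layer 1: 260 × 3.5×10⁻⁴ × 1.7 = 0.15470 m
Layer 2: 2.9×10⁻⁴ × 0.31 × 300 = 0.02697 m
Layer 3: 2.4×10⁻⁴ × 400 × 0.66 = 0.06336 m
960–1670 m: 710 × 0.55 × 2.3×10⁻⁴ = 0.089815 m
1670–2270 m: 0.57 × 1.3×10⁻⁴ × 600 = 0.04446 m
Δh = 0.15470 + 0.02697 + 0.06336 + 0.089815 + 0.04446 = 0.379305 m

380 mm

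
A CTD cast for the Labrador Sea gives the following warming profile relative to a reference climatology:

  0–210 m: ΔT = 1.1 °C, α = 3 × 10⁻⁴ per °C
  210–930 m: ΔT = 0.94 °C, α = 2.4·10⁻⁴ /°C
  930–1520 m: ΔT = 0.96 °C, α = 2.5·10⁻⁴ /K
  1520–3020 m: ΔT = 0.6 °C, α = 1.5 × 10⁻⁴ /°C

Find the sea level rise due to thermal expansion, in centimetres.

51 cm

Layer 1: 210 × 3×10⁻⁴ × 1.1 = 0.06930 m
210–930 m: 720 × 0.94 × 2.4×10⁻⁴ = 0.162432 m
590 × 2.5×10⁻⁴ × 0.96 = 0.14160 m
0.6 × 1500 × 1.5×10⁻⁴ = 0.13500 m
Δh = 0.06930 + 0.162432 + 0.14160 + 0.13500 = 0.508332 m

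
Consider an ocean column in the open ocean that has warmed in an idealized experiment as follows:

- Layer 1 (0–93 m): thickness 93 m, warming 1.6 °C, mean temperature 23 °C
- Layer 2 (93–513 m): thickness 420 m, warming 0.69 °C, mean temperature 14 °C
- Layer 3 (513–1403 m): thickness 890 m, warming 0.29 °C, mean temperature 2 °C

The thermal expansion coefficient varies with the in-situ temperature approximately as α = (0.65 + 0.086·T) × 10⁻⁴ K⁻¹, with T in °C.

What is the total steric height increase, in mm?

Layer 1: α = (0.65 + 0.086×23)×10⁻⁴ = 2.628×10⁻⁴ K⁻¹
Layer 2: α = (0.65 + 0.086×14)×10⁻⁴ = 1.854×10⁻⁴ K⁻¹
Layer 3: α = (0.65 + 0.086×2)×10⁻⁴ = 0.822×10⁻⁴ K⁻¹
1.6 × 93 × 2.628×10⁻⁴ = 0.03910464 m
Layer 2: 1.854×10⁻⁴ × 0.69 × 420 = 0.05372892 m
0.822×10⁻⁴ × 0.29 × 890 = 0.02121582 m
Δh = 0.03910464 + 0.05372892 + 0.02121582 = 0.11404938 m ≈ 114 mm

114 mm of thermosteric rise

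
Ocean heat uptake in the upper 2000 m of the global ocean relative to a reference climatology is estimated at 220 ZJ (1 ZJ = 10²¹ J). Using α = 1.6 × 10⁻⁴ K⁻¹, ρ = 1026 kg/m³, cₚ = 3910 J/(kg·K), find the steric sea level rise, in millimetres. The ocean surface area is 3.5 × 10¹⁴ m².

Per unit area: Q = 220×10²¹ / (3.5×10¹⁴) ≈ 6.286×10⁸ J/m²
Δh = αQ/(ρcₚ) = 1.6×10⁻⁴ × 6.286×10⁸ / (1026 × 3910) ≈ 0.025071 m

25 mm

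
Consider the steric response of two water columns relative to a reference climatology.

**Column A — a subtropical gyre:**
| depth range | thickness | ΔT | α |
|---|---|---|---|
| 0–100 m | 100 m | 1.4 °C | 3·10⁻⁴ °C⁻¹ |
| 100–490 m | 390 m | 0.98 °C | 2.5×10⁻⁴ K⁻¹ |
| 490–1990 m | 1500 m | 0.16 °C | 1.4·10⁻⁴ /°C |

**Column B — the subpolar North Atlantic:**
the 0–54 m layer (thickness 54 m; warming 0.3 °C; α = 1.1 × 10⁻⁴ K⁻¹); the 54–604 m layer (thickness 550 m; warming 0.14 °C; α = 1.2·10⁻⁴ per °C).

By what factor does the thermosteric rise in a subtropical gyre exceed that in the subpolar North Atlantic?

16

A 0–100 m: 100 × 3×10⁻⁴ × 1.4 = 0.04200 m
A 2.5×10⁻⁴ × 390 × 0.98 = 0.09555 m
A 1500 × 1.4×10⁻⁴ × 0.16 = 0.03360 m
A total: 0.17115 m
B Layer 1: 54 × 1.1×10⁻⁴ × 0.3 = 0.001782 m
B Layer 2: 550 × 1.2×10⁻⁴ × 0.14 = 0.00924 m
B total: 0.011022 m
Ratio: 0.17115 / 0.011022 ≈ 15.53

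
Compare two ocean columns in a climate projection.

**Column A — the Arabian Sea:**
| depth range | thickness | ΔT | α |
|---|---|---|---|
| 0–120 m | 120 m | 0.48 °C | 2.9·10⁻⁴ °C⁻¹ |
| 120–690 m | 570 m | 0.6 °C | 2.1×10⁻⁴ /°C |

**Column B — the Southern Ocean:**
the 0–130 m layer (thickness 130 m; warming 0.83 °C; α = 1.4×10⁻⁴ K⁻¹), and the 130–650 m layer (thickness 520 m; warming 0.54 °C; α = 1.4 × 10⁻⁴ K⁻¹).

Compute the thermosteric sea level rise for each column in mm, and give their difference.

A 0–120 m: 2.9×10⁻⁴ × 0.48 × 120 = 0.016704 m
A Layer 2: 0.6 × 2.1×10⁻⁴ × 570 = 0.07182 m
A total: 0.088524 m
B 0–130 m: 0.83 × 1.4×10⁻⁴ × 130 = 0.015106 m
B 130–650 m: 1.4×10⁻⁴ × 520 × 0.54 = 0.039312 m
B total: 0.054418 m
Difference: 0.088524 − 0.054418 = 0.034106 m

Δh_A ≈ 89 mm, Δh_B ≈ 54 mm; difference ≈ 34 mm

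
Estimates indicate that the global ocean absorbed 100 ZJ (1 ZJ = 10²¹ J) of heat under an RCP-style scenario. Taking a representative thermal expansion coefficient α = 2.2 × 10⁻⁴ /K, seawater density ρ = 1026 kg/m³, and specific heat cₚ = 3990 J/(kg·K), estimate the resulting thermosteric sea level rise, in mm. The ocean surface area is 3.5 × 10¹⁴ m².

15.4 mm of thermosteric rise

Per unit area: Q = 100×10²¹ / (3.5×10¹⁴) ≈ 2.857×10⁸ J/m²
Δh = αQ/(ρcₚ) = 2.2×10⁻⁴ × 2.857×10⁸ / (1026 × 3990) ≈ 0.015354 m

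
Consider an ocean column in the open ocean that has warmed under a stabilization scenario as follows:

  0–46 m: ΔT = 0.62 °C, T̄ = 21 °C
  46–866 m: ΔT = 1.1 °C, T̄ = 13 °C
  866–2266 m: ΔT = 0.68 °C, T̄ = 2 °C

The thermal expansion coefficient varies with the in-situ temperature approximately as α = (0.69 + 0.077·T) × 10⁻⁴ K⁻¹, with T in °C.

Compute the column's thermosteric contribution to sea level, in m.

0.24 m

Layer 1: α = (0.69 + 0.077×21)×10⁻⁴ = 2.307×10⁻⁴ K⁻¹
Layer 2: α = (0.69 + 0.077×13)×10⁻⁴ = 1.691×10⁻⁴ K⁻¹
Layer 3: α = (0.69 + 0.077×2)×10⁻⁴ = 0.844×10⁻⁴ K⁻¹
0–46 m: 46 × 0.62 × 2.307×10⁻⁴ = 0.006579564 m
Layer 2: 1.1 × 1.691×10⁻⁴ × 820 = 0.1525282 m
866–2266 m: 0.68 × 1400 × 0.844×10⁻⁴ = 0.0803488 m
Δh = 0.006579564 + 0.1525282 + 0.0803488 = 0.239456564 m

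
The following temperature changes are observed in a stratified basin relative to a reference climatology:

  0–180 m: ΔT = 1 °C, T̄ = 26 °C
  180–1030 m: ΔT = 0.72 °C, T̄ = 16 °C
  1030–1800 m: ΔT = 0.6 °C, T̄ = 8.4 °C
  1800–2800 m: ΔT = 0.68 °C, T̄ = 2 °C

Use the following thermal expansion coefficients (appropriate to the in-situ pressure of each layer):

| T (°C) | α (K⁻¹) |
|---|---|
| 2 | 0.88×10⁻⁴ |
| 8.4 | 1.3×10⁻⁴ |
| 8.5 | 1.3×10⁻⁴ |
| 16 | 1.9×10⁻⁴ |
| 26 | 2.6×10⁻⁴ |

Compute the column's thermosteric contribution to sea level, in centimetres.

Layer 1 at 26 °C → α = 2.6×10⁻⁴ K⁻¹
Layer 2 at 16 °C → α = 1.9×10⁻⁴ K⁻¹
Layer 3 at 8.4 °C → α = 1.3×10⁻⁴ K⁻¹
Layer 4 at 2 °C → α = 0.88×10⁻⁴ K⁻¹
Layer 1: 2.6×10⁻⁴ × 180 × 1 = 0.04680 m
Layer 2: 850 × 0.72 × 1.9×10⁻⁴ = 0.11628 m
Layer 3: 770 × 0.6 × 1.3×10⁻⁴ = 0.06006 m
1800–2800 m: 0.88×10⁻⁴ × 0.68 × 1000 = 0.05984 m
Δh = 0.04680 + 0.11628 + 0.06006 + 0.05984 = 0.28298 m ≈ 28.3 cm

about 28.3 cm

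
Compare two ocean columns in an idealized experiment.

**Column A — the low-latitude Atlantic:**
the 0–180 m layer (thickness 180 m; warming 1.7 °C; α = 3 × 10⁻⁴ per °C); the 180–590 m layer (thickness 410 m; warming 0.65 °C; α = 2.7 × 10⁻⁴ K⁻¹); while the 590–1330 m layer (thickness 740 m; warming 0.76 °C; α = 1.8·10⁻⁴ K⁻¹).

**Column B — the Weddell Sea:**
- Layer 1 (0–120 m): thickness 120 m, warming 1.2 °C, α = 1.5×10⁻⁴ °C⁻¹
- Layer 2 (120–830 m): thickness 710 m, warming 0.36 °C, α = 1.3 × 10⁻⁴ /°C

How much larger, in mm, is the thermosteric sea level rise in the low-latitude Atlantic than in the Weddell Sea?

A Layer 1: 180 × 1.7 × 3×10⁻⁴ = 0.09180 m
A 2.7×10⁻⁴ × 410 × 0.65 = 0.071955 m
A Layer 3: 0.76 × 1.8×10⁻⁴ × 740 = 0.101232 m
A total: 0.264987 m
B 1.5×10⁻⁴ × 120 × 1.2 = 0.02160 m
B 0.36 × 710 × 1.3×10⁻⁴ = 0.033228 m
B total: 0.054828 m
Difference: 0.264987 − 0.054828 = 0.210159 m

210 mm larger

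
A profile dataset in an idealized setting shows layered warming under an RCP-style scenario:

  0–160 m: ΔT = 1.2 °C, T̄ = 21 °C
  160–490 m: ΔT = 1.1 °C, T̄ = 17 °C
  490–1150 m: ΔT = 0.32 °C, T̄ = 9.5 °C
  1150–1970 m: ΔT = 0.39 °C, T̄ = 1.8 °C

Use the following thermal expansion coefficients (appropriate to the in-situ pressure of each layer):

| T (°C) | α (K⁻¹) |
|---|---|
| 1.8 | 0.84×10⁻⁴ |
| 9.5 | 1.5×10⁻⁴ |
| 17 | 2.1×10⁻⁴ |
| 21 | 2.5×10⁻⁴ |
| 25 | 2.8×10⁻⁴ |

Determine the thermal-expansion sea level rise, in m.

Δh ≈ 0.183 m

Layer 1 at 21 °C → α = 2.5×10⁻⁴ K⁻¹
Layer 2 at 17 °C → α = 2.1×10⁻⁴ K⁻¹
Layer 3 at 9.5 °C → α = 1.5×10⁻⁴ K⁻¹
Layer 4 at 1.8 °C → α = 0.84×10⁻⁴ K⁻¹
160 × 2.5×10⁻⁴ × 1.2 = 0.04800 m
160–490 m: 1.1 × 2.1×10⁻⁴ × 330 = 0.07623 m
Layer 3: 0.32 × 660 × 1.5×10⁻⁴ = 0.03168 m
Layer 4: 0.39 × 0.84×10⁻⁴ × 820 = 0.0268632 m
Δh = 0.04800 + 0.07623 + 0.03168 + 0.0268632 = 0.1827732 m ≈ 0.183 m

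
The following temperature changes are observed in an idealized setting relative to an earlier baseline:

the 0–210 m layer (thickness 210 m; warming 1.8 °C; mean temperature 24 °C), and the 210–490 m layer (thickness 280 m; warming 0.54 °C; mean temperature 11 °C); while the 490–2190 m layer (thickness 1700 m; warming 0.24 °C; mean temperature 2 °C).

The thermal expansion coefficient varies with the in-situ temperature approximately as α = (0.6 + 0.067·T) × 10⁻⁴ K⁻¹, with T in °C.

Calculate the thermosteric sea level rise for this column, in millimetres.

Layer 1: α = (0.6 + 0.067×24)×10⁻⁴ = 2.208×10⁻⁴ K⁻¹
Layer 2: α = (0.6 + 0.067×11)×10⁻⁴ = 1.337×10⁻⁴ K⁻¹
Layer 3: α = (0.6 + 0.067×2)×10⁻⁴ = 0.734×10⁻⁴ K⁻¹
0–210 m: 2.208×10⁻⁴ × 210 × 1.8 = 0.0834624 m
Layer 2: 0.54 × 1.337×10⁻⁴ × 280 = 0.02021544 m
Layer 3: 0.24 × 0.734×10⁻⁴ × 1700 = 0.0299472 m
Δh = 0.0834624 + 0.02021544 + 0.0299472 = 0.13362504 m

about 130 mm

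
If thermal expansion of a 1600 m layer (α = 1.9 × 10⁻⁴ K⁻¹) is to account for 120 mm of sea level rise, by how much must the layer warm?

ΔT = Δh/(αH) = 0.12 / (1.9×10⁻⁴ × 1600) ≈ 0.3947 °C

about 0.395 °C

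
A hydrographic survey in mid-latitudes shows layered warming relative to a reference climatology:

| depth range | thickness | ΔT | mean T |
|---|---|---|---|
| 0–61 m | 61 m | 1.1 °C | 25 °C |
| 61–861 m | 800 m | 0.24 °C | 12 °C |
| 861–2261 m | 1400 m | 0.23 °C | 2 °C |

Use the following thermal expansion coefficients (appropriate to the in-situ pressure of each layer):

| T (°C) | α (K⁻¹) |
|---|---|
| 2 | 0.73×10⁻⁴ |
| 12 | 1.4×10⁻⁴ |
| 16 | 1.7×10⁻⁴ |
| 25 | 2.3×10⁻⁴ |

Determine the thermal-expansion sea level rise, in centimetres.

Layer 1 at 25 °C → α = 2.3×10⁻⁴ K⁻¹
Layer 2 at 12 °C → α = 1.4×10⁻⁴ K⁻¹
Layer 3 at 2 °C → α = 0.73×10⁻⁴ K⁻¹
0–61 m: 2.3×10⁻⁴ × 61 × 1.1 = 0.015433 m
0.24 × 1.4×10⁻⁴ × 800 = 0.02688 m
0.73×10⁻⁴ × 1400 × 0.23 = 0.023506 m
Δh = 0.015433 + 0.02688 + 0.023506 = 0.065819 m

about 6.58 cm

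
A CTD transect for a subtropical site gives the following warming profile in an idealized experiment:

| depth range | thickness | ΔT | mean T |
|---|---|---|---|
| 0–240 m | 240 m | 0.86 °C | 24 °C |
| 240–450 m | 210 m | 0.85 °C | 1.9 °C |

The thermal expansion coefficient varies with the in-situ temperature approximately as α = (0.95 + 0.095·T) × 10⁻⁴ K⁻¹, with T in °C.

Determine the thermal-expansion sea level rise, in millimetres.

Layer 1: α = (0.95 + 0.095×24)×10⁻⁴ = 3.23×10⁻⁴ K⁻¹
Layer 2: α = (0.95 + 0.095×1.9)×10⁻⁴ = 1.1305×10⁻⁴ K⁻¹
3.23×10⁻⁴ × 240 × 0.86 = 0.0666672 m
0.85 × 1.1305×10⁻⁴ × 210 = 0.020179425 m
Δh = 0.0666672 + 0.020179425 = 0.086846625 m ≈ 86.8 mm

Δh = 86.8 mm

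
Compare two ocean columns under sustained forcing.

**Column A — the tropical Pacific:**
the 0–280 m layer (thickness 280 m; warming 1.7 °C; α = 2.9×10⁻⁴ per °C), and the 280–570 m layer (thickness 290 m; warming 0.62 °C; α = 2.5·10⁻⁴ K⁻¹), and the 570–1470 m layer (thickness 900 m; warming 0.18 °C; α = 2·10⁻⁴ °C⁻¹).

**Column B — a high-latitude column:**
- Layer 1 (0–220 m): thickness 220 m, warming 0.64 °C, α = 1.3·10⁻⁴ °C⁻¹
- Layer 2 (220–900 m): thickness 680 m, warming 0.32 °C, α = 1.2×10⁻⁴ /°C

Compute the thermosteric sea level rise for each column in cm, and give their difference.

A 0–280 m: 2.9×10⁻⁴ × 1.7 × 280 = 0.13804 m
A Layer 2: 2.5×10⁻⁴ × 0.62 × 290 = 0.04495 m
A 570–1470 m: 0.18 × 900 × 2×10⁻⁴ = 0.03240 m
A total: 0.21539 m
B 0.64 × 1.3×10⁻⁴ × 220 = 0.018304 m
B 220–900 m: 680 × 0.32 × 1.2×10⁻⁴ = 0.026112 m
B total: 0.044416 m
Difference: 0.21539 − 0.044416 = 0.170974 m

Δh_A ≈ 22 cm, Δh_B ≈ 4.4 cm; difference ≈ 17 cm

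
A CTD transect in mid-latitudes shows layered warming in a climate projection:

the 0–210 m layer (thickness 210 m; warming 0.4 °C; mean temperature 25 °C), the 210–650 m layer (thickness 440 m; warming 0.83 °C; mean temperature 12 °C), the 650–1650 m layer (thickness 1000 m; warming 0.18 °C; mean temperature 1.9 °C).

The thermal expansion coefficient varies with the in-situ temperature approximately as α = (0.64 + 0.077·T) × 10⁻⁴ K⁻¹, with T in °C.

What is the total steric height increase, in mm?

Δh ≈ 92.8 mm

Layer 1: α = (0.64 + 0.077×25)×10⁻⁴ = 2.565×10⁻⁴ K⁻¹
Layer 2: α = (0.64 + 0.077×12)×10⁻⁴ = 1.564×10⁻⁴ K⁻¹
Layer 3: α = (0.64 + 0.077×1.9)×10⁻⁴ = 0.7863×10⁻⁴ K⁻¹
0.4 × 210 × 2.565×10⁻⁴ = 0.021546 m
440 × 1.564×10⁻⁴ × 0.83 = 0.05711728 m
650–1650 m: 0.7863×10⁻⁴ × 0.18 × 1000 = 0.0141534 m
Δh = 0.021546 + 0.05711728 + 0.0141534 = 0.09281668 m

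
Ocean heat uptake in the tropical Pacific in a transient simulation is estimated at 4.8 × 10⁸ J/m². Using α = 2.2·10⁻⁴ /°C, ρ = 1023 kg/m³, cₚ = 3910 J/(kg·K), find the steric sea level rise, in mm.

Δh = αQ/(ρcₚ) = 2.2×10⁻⁴ × 4.8×10⁸ / (1023 × 3910) ≈ 0.02640 m

26.4 mm of thermosteric rise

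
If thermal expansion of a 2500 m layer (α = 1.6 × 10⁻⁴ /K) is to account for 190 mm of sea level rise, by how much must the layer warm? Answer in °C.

0.475 °C

ΔT = Δh/(αH) = 0.19 / (1.6×10⁻⁴ × 2500) = 0.4750 °C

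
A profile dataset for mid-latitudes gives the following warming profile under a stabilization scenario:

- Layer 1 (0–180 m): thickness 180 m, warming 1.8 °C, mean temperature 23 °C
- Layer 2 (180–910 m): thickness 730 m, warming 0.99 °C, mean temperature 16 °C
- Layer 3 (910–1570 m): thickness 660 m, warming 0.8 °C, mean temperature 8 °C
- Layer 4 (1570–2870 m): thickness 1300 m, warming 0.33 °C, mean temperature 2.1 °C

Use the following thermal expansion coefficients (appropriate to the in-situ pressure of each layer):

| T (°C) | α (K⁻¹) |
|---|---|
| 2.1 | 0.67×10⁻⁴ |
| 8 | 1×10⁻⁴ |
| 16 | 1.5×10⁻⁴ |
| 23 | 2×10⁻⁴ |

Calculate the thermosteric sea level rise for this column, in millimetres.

Layer 1 at 23 °C → α = 2×10⁻⁴ K⁻¹
Layer 2 at 16 °C → α = 1.5×10⁻⁴ K⁻¹
Layer 3 at 8 °C → α = 1×10⁻⁴ K⁻¹
Layer 4 at 2.1 °C → α = 0.67×10⁻⁴ K⁻¹
180 × 2×10⁻⁴ × 1.8 = 0.06480 m
180–910 m: 0.99 × 1.5×10⁻⁴ × 730 = 0.108405 m
1×10⁻⁴ × 0.8 × 660 = 0.05280 m
1570–2870 m: 0.67×10⁻⁴ × 0.33 × 1300 = 0.028743 m
Δh = 0.06480 + 0.108405 + 0.05280 + 0.028743 = 0.254748 m ≈ 255 mm

255 mm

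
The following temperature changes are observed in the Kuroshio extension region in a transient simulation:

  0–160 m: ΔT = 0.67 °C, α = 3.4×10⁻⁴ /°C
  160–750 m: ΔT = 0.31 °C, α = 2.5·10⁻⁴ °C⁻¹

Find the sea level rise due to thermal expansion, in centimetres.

Δh ≈ 8.22 cm

Layer 1: 160 × 0.67 × 3.4×10⁻⁴ = 0.036448 m
160–750 m: 590 × 0.31 × 2.5×10⁻⁴ = 0.045725 m
Δh = 0.036448 + 0.045725 = 0.082173 m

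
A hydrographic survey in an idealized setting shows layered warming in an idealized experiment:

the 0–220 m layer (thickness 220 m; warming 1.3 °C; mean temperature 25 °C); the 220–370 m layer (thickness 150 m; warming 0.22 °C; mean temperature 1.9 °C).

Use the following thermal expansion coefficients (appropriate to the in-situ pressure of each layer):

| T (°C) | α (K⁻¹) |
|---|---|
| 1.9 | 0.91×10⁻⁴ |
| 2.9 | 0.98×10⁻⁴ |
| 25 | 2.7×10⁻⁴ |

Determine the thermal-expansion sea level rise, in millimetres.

Layer 1 at 25 °C → α = 2.7×10⁻⁴ K⁻¹
Layer 2 at 1.9 °C → α = 0.91×10⁻⁴ K⁻¹
1.3 × 220 × 2.7×10⁻⁴ = 0.07722 m
Layer 2: 150 × 0.91×10⁻⁴ × 0.22 = 0.003003 m
Δh = 0.07722 + 0.003003 = 0.080223 m

80 mm of thermosteric rise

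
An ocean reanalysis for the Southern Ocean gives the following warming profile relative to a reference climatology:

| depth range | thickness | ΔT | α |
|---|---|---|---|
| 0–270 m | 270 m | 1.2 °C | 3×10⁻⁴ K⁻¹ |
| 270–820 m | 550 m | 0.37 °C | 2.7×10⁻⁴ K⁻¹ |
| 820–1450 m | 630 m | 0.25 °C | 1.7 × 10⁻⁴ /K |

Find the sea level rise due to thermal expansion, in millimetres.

Layer 1: 1.2 × 270 × 3×10⁻⁴ = 0.09720 m
Layer 2: 0.37 × 550 × 2.7×10⁻⁴ = 0.054945 m
1.7×10⁻⁴ × 0.25 × 630 = 0.026775 m
Δh = 0.09720 + 0.054945 + 0.026775 = 0.17892 m ≈ 179 mm

179 mm of thermosteric rise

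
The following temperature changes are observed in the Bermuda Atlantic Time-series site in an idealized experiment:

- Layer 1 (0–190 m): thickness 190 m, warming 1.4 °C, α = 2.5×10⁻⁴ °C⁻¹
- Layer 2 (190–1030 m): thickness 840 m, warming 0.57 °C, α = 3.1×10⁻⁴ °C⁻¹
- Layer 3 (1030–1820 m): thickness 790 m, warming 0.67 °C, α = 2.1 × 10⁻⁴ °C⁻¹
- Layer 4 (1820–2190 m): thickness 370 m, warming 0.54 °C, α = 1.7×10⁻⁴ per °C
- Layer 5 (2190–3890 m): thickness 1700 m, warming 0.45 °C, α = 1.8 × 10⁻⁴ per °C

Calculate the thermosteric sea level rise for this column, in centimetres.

2.5×10⁻⁴ × 190 × 1.4 = 0.06650 m
190–1030 m: 3.1×10⁻⁴ × 840 × 0.57 = 0.148428 m
790 × 2.1×10⁻⁴ × 0.67 = 0.111153 m
Layer 4: 1.7×10⁻⁴ × 0.54 × 370 = 0.033966 m
Layer 5: 1.8×10⁻⁴ × 0.45 × 1700 = 0.13770 m
Δh = 0.06650 + 0.148428 + 0.111153 + 0.033966 + 0.13770 = 0.497747 m ≈ 49.8 cm

49.8 cm of thermosteric rise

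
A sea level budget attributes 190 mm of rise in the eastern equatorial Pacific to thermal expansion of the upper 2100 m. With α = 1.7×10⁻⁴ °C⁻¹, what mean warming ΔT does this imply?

about 0.532 °C

ΔT = Δh/(αH) = 0.19 / (1.7×10⁻⁴ × 2100) ≈ 0.5322 °C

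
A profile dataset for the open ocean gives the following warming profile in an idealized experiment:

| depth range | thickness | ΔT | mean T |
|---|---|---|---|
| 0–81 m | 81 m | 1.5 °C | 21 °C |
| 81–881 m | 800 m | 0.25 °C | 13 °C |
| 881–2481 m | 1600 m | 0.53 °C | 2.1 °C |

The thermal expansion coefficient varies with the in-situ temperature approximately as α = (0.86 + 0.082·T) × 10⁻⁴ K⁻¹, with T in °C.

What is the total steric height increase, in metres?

Layer 1: α = (0.86 + 0.082×21)×10⁻⁴ = 2.582×10⁻⁴ K⁻¹
Layer 2: α = (0.86 + 0.082×13)×10⁻⁴ = 1.926×10⁻⁴ K⁻¹
Layer 3: α = (0.86 + 0.082×2.1)×10⁻⁴ = 1.0322×10⁻⁴ K⁻¹
Layer 1: 1.5 × 2.582×10⁻⁴ × 81 = 0.0313713 m
81–881 m: 0.25 × 800 × 1.926×10⁻⁴ = 0.03852 m
1.0322×10⁻⁴ × 0.53 × 1600 = 0.08753056 m
Δh = 0.0313713 + 0.03852 + 0.08753056 = 0.15742186 m ≈ 0.157 m

Δh = 0.157 m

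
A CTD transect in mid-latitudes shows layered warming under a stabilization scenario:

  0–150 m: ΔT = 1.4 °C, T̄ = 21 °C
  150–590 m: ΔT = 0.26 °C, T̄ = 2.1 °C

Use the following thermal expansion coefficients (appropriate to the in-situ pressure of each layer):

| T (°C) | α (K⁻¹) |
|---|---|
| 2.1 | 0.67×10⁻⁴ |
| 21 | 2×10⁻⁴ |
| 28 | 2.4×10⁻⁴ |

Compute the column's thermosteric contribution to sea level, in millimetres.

50 mm

Layer 1 at 21 °C → α = 2×10⁻⁴ K⁻¹
Layer 2 at 2.1 °C → α = 0.67×10⁻⁴ K⁻¹
0–150 m: 1.4 × 2×10⁻⁴ × 150 = 0.04200 m
0.26 × 0.67×10⁻⁴ × 440 = 0.0076648 m
Δh = 0.04200 + 0.0076648 = 0.0496648 m ≈ 50 mm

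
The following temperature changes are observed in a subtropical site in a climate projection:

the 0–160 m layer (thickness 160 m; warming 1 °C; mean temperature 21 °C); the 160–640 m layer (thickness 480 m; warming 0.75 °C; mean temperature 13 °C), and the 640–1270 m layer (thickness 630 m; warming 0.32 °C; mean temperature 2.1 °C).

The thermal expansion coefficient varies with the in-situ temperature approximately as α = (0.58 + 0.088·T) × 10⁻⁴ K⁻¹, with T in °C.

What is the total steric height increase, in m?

Layer 1: α = (0.58 + 0.088×21)×10⁻⁴ = 2.428×10⁻⁴ K⁻¹
Layer 2: α = (0.58 + 0.088×13)×10⁻⁴ = 1.724×10⁻⁴ K⁻¹
Layer 3: α = (0.58 + 0.088×2.1)×10⁻⁴ = 0.7648×10⁻⁴ K⁻¹
Layer 1: 2.428×10⁻⁴ × 160 × 1 = 0.038848 m
Layer 2: 1.724×10⁻⁴ × 480 × 0.75 = 0.062064 m
Layer 3: 0.32 × 630 × 0.7648×10⁻⁴ = 0.015418368 m
Δh = 0.038848 + 0.062064 + 0.015418368 = 0.116330368 m ≈ 0.116 m

0.116 m of thermosteric rise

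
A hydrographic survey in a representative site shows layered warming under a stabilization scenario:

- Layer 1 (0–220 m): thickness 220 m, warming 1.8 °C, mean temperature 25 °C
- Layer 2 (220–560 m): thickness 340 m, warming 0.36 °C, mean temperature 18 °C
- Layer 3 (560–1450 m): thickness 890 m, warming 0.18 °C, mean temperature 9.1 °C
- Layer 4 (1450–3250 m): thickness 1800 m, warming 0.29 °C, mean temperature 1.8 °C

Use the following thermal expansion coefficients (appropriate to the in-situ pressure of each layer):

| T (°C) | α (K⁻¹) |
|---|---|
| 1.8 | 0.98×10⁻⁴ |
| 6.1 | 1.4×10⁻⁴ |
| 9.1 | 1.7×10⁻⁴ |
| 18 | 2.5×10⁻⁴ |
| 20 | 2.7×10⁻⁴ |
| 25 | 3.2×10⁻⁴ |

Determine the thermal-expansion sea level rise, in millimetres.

Δh ≈ 240 mm

Layer 1 at 25 °C → α = 3.2×10⁻⁴ K⁻¹
Layer 2 at 18 °C → α = 2.5×10⁻⁴ K⁻¹
Layer 3 at 9.1 °C → α = 1.7×10⁻⁴ K⁻¹
Layer 4 at 1.8 °C → α = 0.98×10⁻⁴ K⁻¹
0–220 m: 3.2×10⁻⁴ × 220 × 1.8 = 0.12672 m
Layer 2: 0.36 × 2.5×10⁻⁴ × 340 = 0.03060 m
0.18 × 890 × 1.7×10⁻⁴ = 0.027234 m
1450–3250 m: 1800 × 0.98×10⁻⁴ × 0.29 = 0.051156 m
Δh = 0.12672 + 0.03060 + 0.027234 + 0.051156 = 0.23571 m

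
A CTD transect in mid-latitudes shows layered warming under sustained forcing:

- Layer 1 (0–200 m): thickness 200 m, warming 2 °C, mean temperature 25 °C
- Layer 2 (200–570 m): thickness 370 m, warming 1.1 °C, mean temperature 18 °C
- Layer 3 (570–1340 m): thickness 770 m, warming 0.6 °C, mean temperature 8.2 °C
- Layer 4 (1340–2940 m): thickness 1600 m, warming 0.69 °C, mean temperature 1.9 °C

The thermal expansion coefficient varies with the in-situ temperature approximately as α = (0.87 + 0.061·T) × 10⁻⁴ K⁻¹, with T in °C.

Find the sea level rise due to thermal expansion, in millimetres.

Δh = 348 mm

Layer 1: α = (0.87 + 0.061×25)×10⁻⁴ = 2.395×10⁻⁴ K⁻¹
Layer 2: α = (0.87 + 0.061×18)×10⁻⁴ = 1.968×10⁻⁴ K⁻¹
Layer 3: α = (0.87 + 0.061×8.2)×10⁻⁴ = 1.3702×10⁻⁴ K⁻¹
Layer 4: α = (0.87 + 0.061×1.9)×10⁻⁴ = 0.9859×10⁻⁴ K⁻¹
Layer 1: 2 × 2.395×10⁻⁴ × 200 = 0.09580 m
200–570 m: 1.968×10⁻⁴ × 370 × 1.1 = 0.0800976 m
1.3702×10⁻⁴ × 770 × 0.6 = 0.06330324 m
Layer 4: 0.69 × 1600 × 0.9859×10⁻⁴ = 0.10884336 m
Δh = 0.09580 + 0.0800976 + 0.06330324 + 0.10884336 = 0.3480442 m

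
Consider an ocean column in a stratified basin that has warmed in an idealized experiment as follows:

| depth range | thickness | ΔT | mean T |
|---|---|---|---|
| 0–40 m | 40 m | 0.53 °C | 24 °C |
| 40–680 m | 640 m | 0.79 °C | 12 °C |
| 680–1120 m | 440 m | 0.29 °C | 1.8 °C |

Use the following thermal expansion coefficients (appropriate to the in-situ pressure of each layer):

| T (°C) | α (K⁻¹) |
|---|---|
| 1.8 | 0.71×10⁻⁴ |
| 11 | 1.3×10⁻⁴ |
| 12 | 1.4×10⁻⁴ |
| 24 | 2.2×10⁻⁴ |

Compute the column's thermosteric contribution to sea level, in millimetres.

Layer 1 at 24 °C → α = 2.2×10⁻⁴ K⁻¹
Layer 2 at 12 °C → α = 1.4×10⁻⁴ K⁻¹
Layer 3 at 1.8 °C → α = 0.71×10⁻⁴ K⁻¹
0–40 m: 0.53 × 2.2×10⁻⁴ × 40 = 0.004664 m
40–680 m: 1.4×10⁻⁴ × 0.79 × 640 = 0.070784 m
Layer 3: 0.29 × 440 × 0.71×10⁻⁴ = 0.0090596 m
Δh = 0.004664 + 0.070784 + 0.0090596 = 0.0845076 m

85 mm of thermosteric rise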